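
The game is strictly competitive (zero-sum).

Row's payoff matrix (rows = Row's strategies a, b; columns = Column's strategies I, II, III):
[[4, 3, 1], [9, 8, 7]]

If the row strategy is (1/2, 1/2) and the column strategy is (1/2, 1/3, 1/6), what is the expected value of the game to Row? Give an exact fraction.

23/4

Against (1/2, 1/3, 1/6), each row's expected payoff is a: 19/6; b: 25/3.
Taking the (1/2, 1/2)-weighted average: (1/2)·(19/6) + (1/2)·(25/3) = 23/4.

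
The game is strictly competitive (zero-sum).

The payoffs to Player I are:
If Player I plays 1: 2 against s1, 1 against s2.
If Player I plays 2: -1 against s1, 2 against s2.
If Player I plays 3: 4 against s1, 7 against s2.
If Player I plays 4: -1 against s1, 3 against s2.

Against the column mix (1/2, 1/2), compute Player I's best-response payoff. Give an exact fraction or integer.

1: (2)·(1/2) + (1)·(1/2) = 3/2.
2: (-1)·(1/2) + (2)·(1/2) = 1/2.
3: (4)·(1/2) + (7)·(1/2) = 11/2.
4: (-1)·(1/2) + (3)·(1/2) = 1.
The best pure response is 3 with expected payoff 11/2.

11/2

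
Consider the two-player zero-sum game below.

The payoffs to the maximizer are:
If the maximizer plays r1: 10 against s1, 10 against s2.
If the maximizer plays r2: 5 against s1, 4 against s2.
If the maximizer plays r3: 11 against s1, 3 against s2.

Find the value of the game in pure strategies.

10

Row minima: 10, 4, 3 → the maximizer's maximin is 10.
Column maxima: 11, 10 → the minimizer's minimax is 10.
They coincide at (r1, s2), so the value is 10.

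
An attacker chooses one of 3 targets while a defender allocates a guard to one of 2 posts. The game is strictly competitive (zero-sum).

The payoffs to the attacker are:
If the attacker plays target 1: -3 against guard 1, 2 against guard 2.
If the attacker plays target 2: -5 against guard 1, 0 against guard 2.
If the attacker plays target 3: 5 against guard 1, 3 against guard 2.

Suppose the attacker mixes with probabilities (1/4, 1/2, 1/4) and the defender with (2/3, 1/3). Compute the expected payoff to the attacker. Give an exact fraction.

-11/12

Against (2/3, 1/3), each row's expected payoff is target 1: -4/3; target 2: -10/3; target 3: 13/3.
Taking the (1/4, 1/2, 1/4)-weighted average: (1/4)·(-4/3) + (1/2)·(-10/3) + (1/4)·(13/3) = -11/12.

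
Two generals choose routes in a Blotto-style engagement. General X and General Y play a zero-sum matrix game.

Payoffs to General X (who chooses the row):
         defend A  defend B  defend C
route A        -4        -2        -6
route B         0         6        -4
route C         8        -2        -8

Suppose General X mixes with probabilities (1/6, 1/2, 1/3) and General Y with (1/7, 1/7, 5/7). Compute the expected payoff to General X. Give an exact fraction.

-73/21

Against (1/7, 1/7, 5/7), each row's expected payoff is route A: -36/7; route B: -2; route C: -34/7.
Taking the (1/6, 1/2, 1/3)-weighted average: (1/6)·(-36/7) + (1/2)·(-2) + (1/3)·(-34/7) = -73/21.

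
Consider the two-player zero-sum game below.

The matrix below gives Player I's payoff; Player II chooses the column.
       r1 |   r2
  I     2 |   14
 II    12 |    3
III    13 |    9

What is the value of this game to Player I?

Row II is strictly dominated by row III, so Player I never plays it.
The remaining 2×2 game on (I, III) × (r1, r2) has no saddle point. Let Player I play I with probability p; indifference gives 2p + 13(1−p) = 14p + 9(1−p), so p = 1/4.
Similarly Player II's optimal q on r1 is 5/16, and the value is 2·(5/16) + (14)·(11/16) = 41/4.

41/4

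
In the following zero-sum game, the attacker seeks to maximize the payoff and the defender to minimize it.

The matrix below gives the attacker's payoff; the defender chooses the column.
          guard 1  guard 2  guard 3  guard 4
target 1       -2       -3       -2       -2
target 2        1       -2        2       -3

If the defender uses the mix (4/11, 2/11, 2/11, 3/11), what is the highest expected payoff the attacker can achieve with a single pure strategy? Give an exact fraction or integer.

target 1: (-2)·(4/11) + (-3)·(2/11) + (-2)·(2/11) + (-2)·(3/11) = -24/11.
target 2: (1)·(4/11) + (-2)·(2/11) + (2)·(2/11) + (-3)·(3/11) = -5/11.
The best pure response is target 2 with expected payoff -5/11.

-5/11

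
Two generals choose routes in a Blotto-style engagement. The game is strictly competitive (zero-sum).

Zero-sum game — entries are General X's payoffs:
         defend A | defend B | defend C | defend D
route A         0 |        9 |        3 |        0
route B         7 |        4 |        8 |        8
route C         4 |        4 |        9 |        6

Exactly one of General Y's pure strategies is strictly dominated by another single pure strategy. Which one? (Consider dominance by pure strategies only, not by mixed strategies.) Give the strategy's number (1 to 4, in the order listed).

3

General Y prefers columns that give General X less. Compare defend C with defend A: 0 < 3, 7 < 8, 4 < 9.
So defend A strictly dominates defend C for General Y; defend C is strictly dominated.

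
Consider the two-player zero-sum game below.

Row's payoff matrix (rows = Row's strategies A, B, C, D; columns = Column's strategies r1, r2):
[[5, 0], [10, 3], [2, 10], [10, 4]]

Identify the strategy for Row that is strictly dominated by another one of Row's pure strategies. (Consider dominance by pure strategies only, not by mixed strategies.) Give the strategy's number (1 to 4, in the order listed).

1

Compare A with B: 10 > 5, 3 > 0.
So B strictly dominates A for Row; A is strictly dominated.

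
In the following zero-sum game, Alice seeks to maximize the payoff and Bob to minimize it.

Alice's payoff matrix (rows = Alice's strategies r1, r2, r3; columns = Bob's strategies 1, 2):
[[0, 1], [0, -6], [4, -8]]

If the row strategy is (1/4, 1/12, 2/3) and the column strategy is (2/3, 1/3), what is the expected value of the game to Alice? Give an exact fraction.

Against (2/3, 1/3), each row's expected payoff is r1: 1/3; r2: -2; r3: 0.
Taking the (1/4, 1/12, 2/3)-weighted average: (1/4)·(1/3) + (1/12)·(-2) + (2/3)·(0) = -1/12.

-1/12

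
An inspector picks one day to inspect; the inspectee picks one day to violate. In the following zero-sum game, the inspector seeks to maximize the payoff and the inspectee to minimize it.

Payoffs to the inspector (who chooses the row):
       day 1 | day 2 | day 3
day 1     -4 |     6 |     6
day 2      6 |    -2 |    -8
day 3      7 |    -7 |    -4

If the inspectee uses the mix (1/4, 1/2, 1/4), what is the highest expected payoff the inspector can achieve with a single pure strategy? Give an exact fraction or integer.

day 1: (-4)·(1/4) + (6)·(1/2) + (6)·(1/4) = 7/2.
day 2: (6)·(1/4) + (-2)·(1/2) + (-8)·(1/4) = -3/2.
day 3: (7)·(1/4) + (-7)·(1/2) + (-4)·(1/4) = -11/4.
The best pure response is day 1 with expected payoff 7/2.

7/2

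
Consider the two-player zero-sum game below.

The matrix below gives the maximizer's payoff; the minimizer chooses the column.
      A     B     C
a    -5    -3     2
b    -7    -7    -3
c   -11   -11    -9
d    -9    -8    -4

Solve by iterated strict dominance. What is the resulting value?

-5

Row b is strictly dominated by row a (-5>-7, -3>-7, 2>-3); eliminate b.
Column C is strictly dominated by A for the minimizer (-5<2, -11<-9, -9<-4); eliminate C.
Row c is strictly dominated by row a (-5>-11, -3>-11); eliminate c.
Column B is strictly dominated by A for the minimizer (-5<-3, -9<-8); eliminate B.
Row d is strictly dominated by row a (-5>-9); eliminate d.
Only (a, A) remains, with payoff -5.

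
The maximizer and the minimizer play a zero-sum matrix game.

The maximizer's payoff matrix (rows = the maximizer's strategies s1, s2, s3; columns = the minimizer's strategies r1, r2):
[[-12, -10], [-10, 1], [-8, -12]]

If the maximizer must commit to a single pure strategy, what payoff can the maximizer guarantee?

-10

The worst-case payoff for each row is s1: -12, s2: -10, s3: -12.
The best of these is -10.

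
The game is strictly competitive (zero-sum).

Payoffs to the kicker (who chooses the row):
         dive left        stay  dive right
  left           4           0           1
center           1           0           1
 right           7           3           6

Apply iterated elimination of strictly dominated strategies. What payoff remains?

Row left is strictly dominated by row right (7>4, 3>0, 6>1); eliminate left.
Column dive left is strictly dominated by stay for the goalkeeper (0<1, 3<7); eliminate dive left.
Row center is strictly dominated by row right (3>0, 6>1); eliminate center.
Column dive right is strictly dominated by stay for the goalkeeper (3<6); eliminate dive right.
Only (right, stay) remains, with payoff 3.

3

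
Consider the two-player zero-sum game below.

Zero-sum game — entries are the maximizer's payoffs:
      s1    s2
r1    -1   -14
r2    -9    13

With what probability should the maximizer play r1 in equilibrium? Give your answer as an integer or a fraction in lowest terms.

22/35

Row minima are -14 and -9, so the maximizer's maximin is -9; column maxima are -1 and 13, so the minimizer's minimax is -1. These differ, so the equilibrium is in mixed strategies.
Let the maximizer play r1 with probability p. The minimizer is indifferent when −p − 9(1−p) = −14p + 13(1−p), giving p = 22/35.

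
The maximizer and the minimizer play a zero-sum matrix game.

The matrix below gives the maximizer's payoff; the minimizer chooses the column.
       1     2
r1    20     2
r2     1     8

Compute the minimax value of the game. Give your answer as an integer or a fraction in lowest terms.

Row minima are 2 and 1, so the maximizer's maximin is 2; column maxima are 20 and 8, so the minimizer's minimax is 8. These differ, so the equilibrium is in mixed strategies.
Let the maximizer play r1 with probability p. The minimizer is indifferent when 20p + (1−p) = 2p + 8(1−p), giving p = 7/25.
Let the minimizer play 1 with probability q. The maximizer is indifferent when 20q + 2(1−q) = q + 8(1−q), giving q = 6/25.
The value is 20·(6/25) + (2)·(19/25) = 158/25.

158/25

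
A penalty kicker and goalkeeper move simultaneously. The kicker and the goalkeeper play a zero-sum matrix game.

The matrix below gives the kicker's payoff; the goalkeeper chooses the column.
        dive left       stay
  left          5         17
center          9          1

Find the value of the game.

37/5

Row minima are 5 and 1, so the kicker's maximin is 5; column maxima are 9 and 17, so the goalkeeper's minimax is 9. These differ, so the equilibrium is in mixed strategies.
Let the kicker play left with probability p. The goalkeeper is indifferent when 5p + 9(1−p) = 17p + (1−p), giving p = 2/5.
Let the goalkeeper play dive left with probability q. The kicker is indifferent when 5q + 17(1−q) = 9q + (1−q), giving q = 4/5.
The value is 5·(4/5) + (17)·(1/5) = 37/5.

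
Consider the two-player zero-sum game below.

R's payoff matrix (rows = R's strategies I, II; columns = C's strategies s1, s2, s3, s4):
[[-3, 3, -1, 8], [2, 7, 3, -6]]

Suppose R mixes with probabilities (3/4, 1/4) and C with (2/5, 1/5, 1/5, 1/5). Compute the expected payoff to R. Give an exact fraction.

Against (2/5, 1/5, 1/5, 1/5), each row's expected payoff is I: 4/5; II: 8/5.
Taking the (3/4, 1/4)-weighted average: (3/4)·(4/5) + (1/4)·(8/5) = 1.

1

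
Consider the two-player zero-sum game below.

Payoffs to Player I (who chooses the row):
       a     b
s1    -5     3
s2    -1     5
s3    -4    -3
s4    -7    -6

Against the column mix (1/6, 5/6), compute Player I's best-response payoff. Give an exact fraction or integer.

s1: (-5)·(1/6) + (3)·(5/6) = 5/3.
s2: (-1)·(1/6) + (5)·(5/6) = 4.
s3: (-4)·(1/6) + (-3)·(5/6) = -19/6.
s4: (-7)·(1/6) + (-6)·(5/6) = -37/6.
The best pure response is s2 with expected payoff 4.

4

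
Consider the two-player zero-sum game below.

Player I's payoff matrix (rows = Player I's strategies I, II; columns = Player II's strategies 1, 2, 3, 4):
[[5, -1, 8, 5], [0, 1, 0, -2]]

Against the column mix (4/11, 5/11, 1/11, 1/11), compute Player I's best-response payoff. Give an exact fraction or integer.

I: (5)·(4/11) + (-1)·(5/11) + (8)·(1/11) + (5)·(1/11) = 28/11.
II: (0)·(4/11) + (1)·(5/11) + (0)·(1/11) + (-2)·(1/11) = 3/11.
The best pure response is I with expected payoff 28/11.

28/11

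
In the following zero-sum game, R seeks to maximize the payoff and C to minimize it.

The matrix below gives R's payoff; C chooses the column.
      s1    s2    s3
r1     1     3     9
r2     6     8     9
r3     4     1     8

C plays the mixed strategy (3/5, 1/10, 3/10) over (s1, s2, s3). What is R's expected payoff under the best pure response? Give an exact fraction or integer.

r1: (1)·(3/5) + (3)·(1/10) + (9)·(3/10) = 18/5.
r2: (6)·(3/5) + (8)·(1/10) + (9)·(3/10) = 71/10.
r3: (4)·(3/5) + (1)·(1/10) + (8)·(3/10) = 49/10.
The best pure response is r2 with expected payoff 71/10.

71/10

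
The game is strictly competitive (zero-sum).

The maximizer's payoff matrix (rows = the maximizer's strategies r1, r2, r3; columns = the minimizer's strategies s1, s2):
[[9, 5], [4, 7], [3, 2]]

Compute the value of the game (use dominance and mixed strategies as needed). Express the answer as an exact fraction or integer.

Row r3 is strictly dominated by row r1, so the maximizer never plays it.
The remaining 2×2 game on (r1, r2) × (s1, s2) has no saddle point. Let the maximizer play r1 with probability p; indifference gives 9p + 4(1−p) = 5p + 7(1−p), so p = 3/7.
Similarly the minimizer's optimal q on s1 is 2/7, and the value is 9·(2/7) + (5)·(5/7) = 43/7.

43/7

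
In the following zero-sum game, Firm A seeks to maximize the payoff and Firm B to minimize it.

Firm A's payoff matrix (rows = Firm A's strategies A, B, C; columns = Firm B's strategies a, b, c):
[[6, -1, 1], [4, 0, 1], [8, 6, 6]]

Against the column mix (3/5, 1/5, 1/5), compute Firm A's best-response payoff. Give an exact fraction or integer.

36/5

A: (6)·(3/5) + (-1)·(1/5) + (1)·(1/5) = 18/5.
B: (4)·(3/5) + (0)·(1/5) + (1)·(1/5) = 13/5.
C: (8)·(3/5) + (6)·(1/5) + (6)·(1/5) = 36/5.
The best pure response is C with expected payoff 36/5.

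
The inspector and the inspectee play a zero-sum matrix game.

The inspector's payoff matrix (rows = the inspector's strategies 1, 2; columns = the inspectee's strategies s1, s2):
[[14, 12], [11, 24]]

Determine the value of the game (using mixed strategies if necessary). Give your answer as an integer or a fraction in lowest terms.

68/5

Row minima are 12 and 11, so the inspector's maximin is 12; column maxima are 14 and 24, so the inspectee's minimax is 14. These differ, so the equilibrium is in mixed strategies.
Let the inspector play 1 with probability p. The inspectee is indifferent when 14p + 11(1−p) = 12p + 24(1−p), giving p = 13/15.
Let the inspectee play s1 with probability q. The inspector is indifferent when 14q + 12(1−q) = 11q + 24(1−q), giving q = 4/5.
The value is 14·(4/5) + (12)·(1/5) = 68/5.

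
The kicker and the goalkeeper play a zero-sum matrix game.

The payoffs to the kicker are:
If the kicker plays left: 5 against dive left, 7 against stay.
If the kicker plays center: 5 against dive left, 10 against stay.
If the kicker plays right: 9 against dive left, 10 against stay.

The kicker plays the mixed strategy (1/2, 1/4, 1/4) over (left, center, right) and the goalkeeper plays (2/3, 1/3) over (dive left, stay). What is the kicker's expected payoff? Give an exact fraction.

41/6

Against (2/3, 1/3), each row's expected payoff is left: 17/3; center: 20/3; right: 28/3.
Taking the (1/2, 1/4, 1/4)-weighted average: (1/2)·(17/3) + (1/4)·(20/3) + (1/4)·(28/3) = 41/6.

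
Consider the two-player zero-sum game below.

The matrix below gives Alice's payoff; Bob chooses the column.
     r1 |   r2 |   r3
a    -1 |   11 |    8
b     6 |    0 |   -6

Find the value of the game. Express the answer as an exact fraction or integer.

Column r2 is strictly dominated by r3 for Bob (it gives Alice more in every row).
The remaining 2×2 game on (a, b) × (r1, r3) has no saddle point. Let Alice play a with probability p; indifference gives −p + 6(1−p) = 8p − 6(1−p), so p = 4/7.
Similarly Bob's optimal q on r1 is 2/3, and the value is -1·(2/3) + (8)·(1/3) = 2.

2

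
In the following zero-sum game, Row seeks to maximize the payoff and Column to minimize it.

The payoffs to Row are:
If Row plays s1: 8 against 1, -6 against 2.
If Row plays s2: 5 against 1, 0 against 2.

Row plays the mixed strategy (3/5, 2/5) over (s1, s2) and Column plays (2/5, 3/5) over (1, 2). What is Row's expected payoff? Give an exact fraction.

14/25

Against (2/5, 3/5), each row's expected payoff is s1: -2/5; s2: 2.
Taking the (3/5, 2/5)-weighted average: (3/5)·(-2/5) + (2/5)·(2) = 14/25.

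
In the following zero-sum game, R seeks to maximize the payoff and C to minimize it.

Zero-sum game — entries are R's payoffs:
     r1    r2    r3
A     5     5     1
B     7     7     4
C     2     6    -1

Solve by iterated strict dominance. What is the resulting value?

Column r2 is strictly dominated by r3 for C (1<5, 4<7, -1<6); eliminate r2.
Row C is strictly dominated by row A (5>2, 1>-1); eliminate C.
Row A is strictly dominated by row B (7>5, 4>1); eliminate A.
Column r1 is strictly dominated by r3 for C (4<7); eliminate r1.
Only (B, r3) remains, with payoff 4.

4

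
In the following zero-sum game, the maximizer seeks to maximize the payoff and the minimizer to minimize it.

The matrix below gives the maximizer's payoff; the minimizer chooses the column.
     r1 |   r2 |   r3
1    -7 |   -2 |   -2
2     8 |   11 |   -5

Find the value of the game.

Column r2 is strictly dominated by r1 for the minimizer (it gives the maximizer more in every row).
The remaining 2×2 game on (1, 2) × (r1, r3) has no saddle point. Let the maximizer play 1 with probability p; indifference gives −7p + 8(1−p) = −2p − 5(1−p), so p = 13/18.
Similarly the minimizer's optimal q on r1 is 1/6, and the value is -7·(1/6) + (-2)·(5/6) = -17/6.

-17/6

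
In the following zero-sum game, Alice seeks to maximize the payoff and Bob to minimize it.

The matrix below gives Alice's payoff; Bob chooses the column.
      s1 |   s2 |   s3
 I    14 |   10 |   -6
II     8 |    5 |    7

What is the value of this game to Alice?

Column s1 is strictly dominated by s2 for Bob (it gives Alice more in every row).
The remaining 2×2 game on (I, II) × (s2, s3) has no saddle point. Let Alice play I with probability p; indifference gives 10p + 5(1−p) = −6p + 7(1−p), so p = 1/9.
Similarly Bob's optimal q on s2 is 13/18, and the value is 10·(13/18) + (-6)·(5/18) = 50/9.

50/9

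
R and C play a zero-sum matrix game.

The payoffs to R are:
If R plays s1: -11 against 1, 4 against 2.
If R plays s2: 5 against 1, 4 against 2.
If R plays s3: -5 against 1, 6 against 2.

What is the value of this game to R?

Row s1 is strictly dominated by row s3, so R never plays it.
The remaining 2×2 game on (s2, s3) × (1, 2) has no saddle point. Let R play s2 with probability p; indifference gives 5p − 5(1−p) = 4p + 6(1−p), so p = 11/12.
Similarly C's optimal q on 1 is 1/6, and the value is 5·(1/6) + (4)·(5/6) = 25/6.

25/6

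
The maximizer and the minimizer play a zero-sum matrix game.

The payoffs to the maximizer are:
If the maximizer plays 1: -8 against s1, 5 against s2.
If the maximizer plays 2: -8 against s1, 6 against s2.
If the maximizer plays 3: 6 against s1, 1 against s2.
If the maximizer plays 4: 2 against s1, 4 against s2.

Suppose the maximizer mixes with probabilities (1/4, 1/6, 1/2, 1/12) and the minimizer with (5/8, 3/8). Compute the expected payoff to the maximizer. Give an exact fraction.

101/96

Against (5/8, 3/8), each row's expected payoff is 1: -25/8; 2: -11/4; 3: 33/8; 4: 11/4.
Taking the (1/4, 1/6, 1/2, 1/12)-weighted average: (1/4)·(-25/8) + (1/6)·(-11/4) + (1/2)·(33/8) + (1/12)·(11/4) = 101/96.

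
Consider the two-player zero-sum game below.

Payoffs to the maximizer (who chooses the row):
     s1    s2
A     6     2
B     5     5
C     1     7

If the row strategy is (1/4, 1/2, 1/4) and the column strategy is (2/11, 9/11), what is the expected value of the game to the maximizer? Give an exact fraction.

205/44

Against (2/11, 9/11), each row's expected payoff is A: 30/11; B: 5; C: 65/11.
Taking the (1/4, 1/2, 1/4)-weighted average: (1/4)·(30/11) + (1/2)·(5) + (1/4)·(65/11) = 205/44.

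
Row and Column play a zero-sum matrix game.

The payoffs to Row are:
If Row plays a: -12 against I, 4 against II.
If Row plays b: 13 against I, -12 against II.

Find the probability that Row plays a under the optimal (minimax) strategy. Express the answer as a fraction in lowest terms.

Row minima are -12 and -12, so Row's maximin is -12; column maxima are 13 and 4, so Column's minimax is 4. These differ, so the equilibrium is in mixed strategies.
Let Row play a with probability p. Column is indifferent when −12p + 13(1−p) = 4p − 12(1−p), giving p = 25/41.

25/41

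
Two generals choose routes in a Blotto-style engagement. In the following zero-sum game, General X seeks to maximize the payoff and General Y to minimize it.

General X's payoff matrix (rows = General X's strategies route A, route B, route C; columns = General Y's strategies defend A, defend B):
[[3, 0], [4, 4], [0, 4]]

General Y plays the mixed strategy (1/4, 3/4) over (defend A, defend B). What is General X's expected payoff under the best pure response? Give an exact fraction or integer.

4

route A: (3)·(1/4) + (0)·(3/4) = 3/4.
route B: (4)·(1/4) + (4)·(3/4) = 4.
route C: (0)·(1/4) + (4)·(3/4) = 3.
The best pure response is route B with expected payoff 4.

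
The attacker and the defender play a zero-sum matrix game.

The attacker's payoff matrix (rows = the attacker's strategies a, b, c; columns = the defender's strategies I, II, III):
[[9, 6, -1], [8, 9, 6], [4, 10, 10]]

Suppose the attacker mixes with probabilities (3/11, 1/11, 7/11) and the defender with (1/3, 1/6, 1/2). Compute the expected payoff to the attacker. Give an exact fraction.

221/33

Against (1/3, 1/6, 1/2), each row's expected payoff is a: 7/2; b: 43/6; c: 8.
Taking the (3/11, 1/11, 7/11)-weighted average: (3/11)·(7/2) + (1/11)·(43/6) + (7/11)·(8) = 221/33.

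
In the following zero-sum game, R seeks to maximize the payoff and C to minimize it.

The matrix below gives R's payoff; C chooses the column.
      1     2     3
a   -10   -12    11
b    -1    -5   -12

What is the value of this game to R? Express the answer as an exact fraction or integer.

-199/30

Column 1 is strictly dominated by 2 for C (it gives R more in every row).
The remaining 2×2 game on (a, b) × (2, 3) has no saddle point. Let R play a with probability p; indifference gives −12p − 5(1−p) = 11p − 12(1−p), so p = 7/30.
Similarly C's optimal q on 2 is 23/30, and the value is -12·(23/30) + (11)·(7/30) = -199/30.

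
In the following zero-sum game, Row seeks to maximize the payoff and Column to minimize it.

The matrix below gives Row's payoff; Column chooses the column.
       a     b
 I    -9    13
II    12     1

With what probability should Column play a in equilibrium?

4/11

Row minima are -9 and 1, so Row's maximin is 1; column maxima are 12 and 13, so Column's minimax is 12. These differ, so the equilibrium is in mixed strategies.
Let Column play a with probability q. Row is indifferent when −9q + 13(1−q) = 12q + (1−q), giving q = 4/11.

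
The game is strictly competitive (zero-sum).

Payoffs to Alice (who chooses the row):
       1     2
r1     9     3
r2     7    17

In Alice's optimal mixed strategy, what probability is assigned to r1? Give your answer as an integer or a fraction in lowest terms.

Row minima are 3 and 7, so Alice's maximin is 7; column maxima are 9 and 17, so Bob's minimax is 9. These differ, so the equilibrium is in mixed strategies.
Let Alice play r1 with probability p. Bob is indifferent when 9p + 7(1−p) = 3p + 17(1−p), giving p = 5/8.

5/8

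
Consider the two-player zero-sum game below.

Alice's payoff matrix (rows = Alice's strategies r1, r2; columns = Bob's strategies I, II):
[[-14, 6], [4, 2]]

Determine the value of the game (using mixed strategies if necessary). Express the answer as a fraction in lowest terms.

Row minima are -14 and 2, so Alice's maximin is 2; column maxima are 4 and 6, so Bob's minimax is 4. These differ, so the equilibrium is in mixed strategies.
Let Alice play r1 with probability p. Bob is indifferent when −14p + 4(1−p) = 6p + 2(1−p), giving p = 1/11.
Let Bob play I with probability q. Alice is indifferent when −14q + 6(1−q) = 4q + 2(1−q), giving q = 2/11.
The value is -14·(2/11) + (6)·(9/11) = 26/11.

26/11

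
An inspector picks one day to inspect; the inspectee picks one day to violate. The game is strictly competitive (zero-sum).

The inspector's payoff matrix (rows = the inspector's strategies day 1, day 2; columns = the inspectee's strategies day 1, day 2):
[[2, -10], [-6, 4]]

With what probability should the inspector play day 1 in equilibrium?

Row minima are -10 and -6, so the inspector's maximin is -6; column maxima are 2 and 4, so the inspectee's minimax is 2. These differ, so the equilibrium is in mixed strategies.
Let the inspector play day 1 with probability p. The inspectee is indifferent when 2p − 6(1−p) = −10p + 4(1−p), giving p = 5/11.

5/11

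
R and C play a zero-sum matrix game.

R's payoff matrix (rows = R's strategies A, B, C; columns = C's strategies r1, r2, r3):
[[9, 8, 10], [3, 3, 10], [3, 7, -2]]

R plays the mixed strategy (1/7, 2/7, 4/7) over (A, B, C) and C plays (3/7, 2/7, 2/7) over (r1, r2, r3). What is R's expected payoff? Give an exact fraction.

Against (3/7, 2/7, 2/7), each row's expected payoff is A: 9; B: 5; C: 19/7.
Taking the (1/7, 2/7, 4/7)-weighted average: (1/7)·(9) + (2/7)·(5) + (4/7)·(19/7) = 209/49.

209/49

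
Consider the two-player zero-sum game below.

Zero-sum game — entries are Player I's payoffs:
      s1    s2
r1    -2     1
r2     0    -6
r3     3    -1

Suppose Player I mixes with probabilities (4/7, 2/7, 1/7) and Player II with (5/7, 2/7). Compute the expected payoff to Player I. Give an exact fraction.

Against (5/7, 2/7), each row's expected payoff is r1: -8/7; r2: -12/7; r3: 13/7.
Taking the (4/7, 2/7, 1/7)-weighted average: (4/7)·(-8/7) + (2/7)·(-12/7) + (1/7)·(13/7) = -43/49.

-43/49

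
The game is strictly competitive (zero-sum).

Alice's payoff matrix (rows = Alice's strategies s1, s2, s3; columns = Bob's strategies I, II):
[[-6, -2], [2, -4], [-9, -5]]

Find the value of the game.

Row s3 is strictly dominated by row s1, so Alice never plays it.
The remaining 2×2 game on (s1, s2) × (I, II) has no saddle point. Let Alice play s1 with probability p; indifference gives −6p + 2(1−p) = −2p − 4(1−p), so p = 3/5.
Similarly Bob's optimal q on I is 1/5, and the value is -6·(1/5) + (-2)·(4/5) = -14/5.

-14/5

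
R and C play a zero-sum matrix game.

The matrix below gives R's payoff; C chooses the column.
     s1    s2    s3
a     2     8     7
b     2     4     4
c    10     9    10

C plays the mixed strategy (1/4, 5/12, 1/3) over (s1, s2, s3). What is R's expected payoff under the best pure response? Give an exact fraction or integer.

a: (2)·(1/4) + (8)·(5/12) + (7)·(1/3) = 37/6.
b: (2)·(1/4) + (4)·(5/12) + (4)·(1/3) = 7/2.
c: (10)·(1/4) + (9)·(5/12) + (10)·(1/3) = 115/12.
The best pure response is c with expected payoff 115/12.

115/12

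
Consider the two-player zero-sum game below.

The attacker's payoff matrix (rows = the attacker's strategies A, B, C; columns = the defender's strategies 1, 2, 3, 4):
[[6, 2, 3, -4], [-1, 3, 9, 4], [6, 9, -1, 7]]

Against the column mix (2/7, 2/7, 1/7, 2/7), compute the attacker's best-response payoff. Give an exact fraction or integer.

43/7

A: (6)·(2/7) + (2)·(2/7) + (3)·(1/7) + (-4)·(2/7) = 11/7.
B: (-1)·(2/7) + (3)·(2/7) + (9)·(1/7) + (4)·(2/7) = 3.
C: (6)·(2/7) + (9)·(2/7) + (-1)·(1/7) + (7)·(2/7) = 43/7.
The best pure response is C with expected payoff 43/7.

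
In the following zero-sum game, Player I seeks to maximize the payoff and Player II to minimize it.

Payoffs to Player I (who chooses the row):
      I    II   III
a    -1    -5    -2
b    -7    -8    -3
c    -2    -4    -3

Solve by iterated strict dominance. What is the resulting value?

-4

Row b is strictly dominated by row a (-1>-7, -5>-8, -2>-3); eliminate b.
Column I is strictly dominated by II for Player II (-5<-1, -4<-2); eliminate I.
Column III is strictly dominated by II for Player II (-5<-2, -4<-3); eliminate III.
Row a is strictly dominated by row c (-4>-5); eliminate a.
Only (c, II) remains, with payoff -4.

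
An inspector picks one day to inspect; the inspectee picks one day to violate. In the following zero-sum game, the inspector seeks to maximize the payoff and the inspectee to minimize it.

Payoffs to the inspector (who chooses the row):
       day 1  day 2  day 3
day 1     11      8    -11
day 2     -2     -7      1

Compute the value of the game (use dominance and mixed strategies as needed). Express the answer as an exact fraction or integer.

Column day 1 is strictly dominated by day 2 for the inspectee (it gives the inspector more in every row).
The remaining 2×2 game on (day 1, day 2) × (day 2, day 3) has no saddle point. Let the inspector play day 1 with probability p; indifference gives 8p − 7(1−p) = −11p + (1−p), so p = 8/27.
Similarly the inspectee's optimal q on day 2 is 4/9, and the value is 8·(4/9) + (-11)·(5/9) = -23/9.

-23/9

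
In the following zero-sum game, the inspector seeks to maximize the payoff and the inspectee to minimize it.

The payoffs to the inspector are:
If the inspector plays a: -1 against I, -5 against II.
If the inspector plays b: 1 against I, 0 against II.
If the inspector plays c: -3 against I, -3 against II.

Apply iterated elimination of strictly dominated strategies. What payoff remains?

0

Row a is strictly dominated by row b (1>-1, 0>-5); eliminate a.
Row c is strictly dominated by row b (1>-3, 0>-3); eliminate c.
Column I is strictly dominated by II for the inspectee (0<1); eliminate I.
Only (b, II) remains, with payoff 0.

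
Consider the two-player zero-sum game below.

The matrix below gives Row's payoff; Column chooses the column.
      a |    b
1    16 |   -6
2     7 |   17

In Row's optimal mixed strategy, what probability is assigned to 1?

Row minima are -6 and 7, so Row's maximin is 7; column maxima are 16 and 17, so Column's minimax is 16. These differ, so the equilibrium is in mixed strategies.
Let Row play 1 with probability p. Column is indifferent when 16p + 7(1−p) = −6p + 17(1−p), giving p = 5/16.

5/16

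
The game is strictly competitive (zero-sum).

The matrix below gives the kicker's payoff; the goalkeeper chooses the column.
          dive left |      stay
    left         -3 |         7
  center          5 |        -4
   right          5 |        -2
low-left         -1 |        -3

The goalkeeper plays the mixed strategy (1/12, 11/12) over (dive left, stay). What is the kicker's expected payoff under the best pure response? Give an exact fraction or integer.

left: (-3)·(1/12) + (7)·(11/12) = 37/6.
center: (5)·(1/12) + (-4)·(11/12) = -13/4.
right: (5)·(1/12) + (-2)·(11/12) = -17/12.
low-left: (-1)·(1/12) + (-3)·(11/12) = -17/6.
The best pure response is left with expected payoff 37/6.

37/6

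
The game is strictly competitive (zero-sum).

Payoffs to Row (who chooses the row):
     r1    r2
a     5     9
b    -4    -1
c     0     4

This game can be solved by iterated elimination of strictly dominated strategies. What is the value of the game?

5

Column r2 is strictly dominated by r1 for Column (5<9, -4<-1, 0<4); eliminate r2.
Row b is strictly dominated by row a (5>-4); eliminate b.
Row c is strictly dominated by row a (5>0); eliminate c.
Only (a, r1) remains, with payoff 5.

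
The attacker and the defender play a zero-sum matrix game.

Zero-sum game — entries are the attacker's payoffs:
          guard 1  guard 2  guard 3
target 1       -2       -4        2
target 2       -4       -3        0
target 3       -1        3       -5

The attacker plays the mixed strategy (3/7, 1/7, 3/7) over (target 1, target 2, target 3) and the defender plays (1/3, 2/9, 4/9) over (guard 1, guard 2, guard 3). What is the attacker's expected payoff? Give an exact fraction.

-29/21

Against (1/3, 2/9, 4/9), each row's expected payoff is target 1: -2/3; target 2: -2; target 3: -17/9.
Taking the (3/7, 1/7, 3/7)-weighted average: (3/7)·(-2/3) + (1/7)·(-2) + (3/7)·(-17/9) = -29/21.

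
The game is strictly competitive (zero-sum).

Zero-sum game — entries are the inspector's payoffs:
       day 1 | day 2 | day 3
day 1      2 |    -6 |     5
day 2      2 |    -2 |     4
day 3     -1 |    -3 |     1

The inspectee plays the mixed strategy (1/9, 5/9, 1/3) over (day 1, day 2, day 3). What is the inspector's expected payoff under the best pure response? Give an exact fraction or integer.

4/9

day 1: (2)·(1/9) + (-6)·(5/9) + (5)·(1/3) = -13/9.
day 2: (2)·(1/9) + (-2)·(5/9) + (4)·(1/3) = 4/9.
day 3: (-1)·(1/9) + (-3)·(5/9) + (1)·(1/3) = -13/9.
The best pure response is day 2 with expected payoff 4/9.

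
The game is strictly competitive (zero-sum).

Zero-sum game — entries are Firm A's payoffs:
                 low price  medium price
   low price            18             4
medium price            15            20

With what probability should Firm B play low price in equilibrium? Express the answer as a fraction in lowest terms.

Row minima are 4 and 15, so Firm A's maximin is 15; column maxima are 18 and 20, so Firm B's minimax is 18. These differ, so the equilibrium is in mixed strategies.
Let Firm B play low price with probability q. Firm A is indifferent when 18q + 4(1−q) = 15q + 20(1−q), giving q = 16/19.

16/19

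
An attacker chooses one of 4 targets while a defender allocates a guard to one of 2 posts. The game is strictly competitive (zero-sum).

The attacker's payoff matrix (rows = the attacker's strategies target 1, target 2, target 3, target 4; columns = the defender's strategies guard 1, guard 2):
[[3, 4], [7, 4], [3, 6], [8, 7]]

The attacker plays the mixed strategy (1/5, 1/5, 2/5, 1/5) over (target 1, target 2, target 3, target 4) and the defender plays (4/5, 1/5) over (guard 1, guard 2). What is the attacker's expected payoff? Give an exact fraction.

Against (4/5, 1/5), each row's expected payoff is target 1: 16/5; target 2: 32/5; target 3: 18/5; target 4: 39/5.
Taking the (1/5, 1/5, 2/5, 1/5)-weighted average: (1/5)·(16/5) + (1/5)·(32/5) + (2/5)·(18/5) + (1/5)·(39/5) = 123/25.

123/25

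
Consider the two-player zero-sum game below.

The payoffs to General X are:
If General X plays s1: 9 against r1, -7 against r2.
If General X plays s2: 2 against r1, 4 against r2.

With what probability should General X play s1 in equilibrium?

Row minima are -7 and 2, so General X's maximin is 2; column maxima are 9 and 4, so General Y's minimax is 4. These differ, so the equilibrium is in mixed strategies.
Let General X play s1 with probability p. General Y is indifferent when 9p + 2(1−p) = −7p + 4(1−p), giving p = 1/9.

1/9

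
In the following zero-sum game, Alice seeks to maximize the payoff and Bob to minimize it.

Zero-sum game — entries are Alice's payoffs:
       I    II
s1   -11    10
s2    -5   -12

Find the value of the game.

Row minima are -11 and -12, so Alice's maximin is -11; column maxima are -5 and 10, so Bob's minimax is -5. These differ, so the equilibrium is in mixed strategies.
Let Alice play s1 with probability p. Bob is indifferent when −11p − 5(1−p) = 10p − 12(1−p), giving p = 1/4.
Let Bob play I with probability q. Alice is indifferent when −11q + 10(1−q) = −5q − 12(1−q), giving q = 11/14.
The value is -11·(11/14) + (10)·(3/14) = -13/2.

-13/2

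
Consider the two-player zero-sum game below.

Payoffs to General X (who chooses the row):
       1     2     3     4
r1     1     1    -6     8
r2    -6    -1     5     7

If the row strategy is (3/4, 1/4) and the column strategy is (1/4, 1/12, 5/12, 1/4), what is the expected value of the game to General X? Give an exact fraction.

Against (1/4, 1/12, 5/12, 1/4), each row's expected payoff is r1: -1/6; r2: 9/4.
Taking the (3/4, 1/4)-weighted average: (3/4)·(-1/6) + (1/4)·(9/4) = 7/16.

7/16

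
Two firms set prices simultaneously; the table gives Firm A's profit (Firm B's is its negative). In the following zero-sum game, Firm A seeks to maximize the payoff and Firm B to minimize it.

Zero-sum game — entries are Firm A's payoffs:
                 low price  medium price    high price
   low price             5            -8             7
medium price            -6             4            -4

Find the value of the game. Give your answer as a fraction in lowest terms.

Column high price is strictly dominated by low price for Firm B (it gives Firm A more in every row).
The remaining 2×2 game on (low price, medium price) × (low price, medium price) has no saddle point. Let Firm A play low price with probability p; indifference gives 5p − 6(1−p) = −8p + 4(1−p), so p = 10/23.
Similarly Firm B's optimal q on low price is 12/23, and the value is 5·(12/23) + (-8)·(11/23) = -28/23.

-28/23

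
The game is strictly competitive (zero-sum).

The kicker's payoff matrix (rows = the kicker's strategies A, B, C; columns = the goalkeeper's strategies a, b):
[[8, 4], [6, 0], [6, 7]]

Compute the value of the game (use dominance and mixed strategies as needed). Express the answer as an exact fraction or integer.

Row B is strictly dominated by row A, so the kicker never plays it.
The remaining 2×2 game on (A, C) × (a, b) has no saddle point. Let the kicker play A with probability p; indifference gives 8p + 6(1−p) = 4p + 7(1−p), so p = 1/5.
Similarly the goalkeeper's optimal q on a is 3/5, and the value is 8·(3/5) + (4)·(2/5) = 32/5.

32/5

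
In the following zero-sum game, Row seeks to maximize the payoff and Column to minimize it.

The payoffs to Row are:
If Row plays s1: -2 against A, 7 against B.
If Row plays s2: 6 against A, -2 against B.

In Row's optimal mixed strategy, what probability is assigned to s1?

Row minima are -2 and -2, so Row's maximin is -2; column maxima are 6 and 7, so Column's minimax is 6. These differ, so the equilibrium is in mixed strategies.
Let Row play s1 with probability p. Column is indifferent when −2p + 6(1−p) = 7p − 2(1−p), giving p = 8/17.

8/17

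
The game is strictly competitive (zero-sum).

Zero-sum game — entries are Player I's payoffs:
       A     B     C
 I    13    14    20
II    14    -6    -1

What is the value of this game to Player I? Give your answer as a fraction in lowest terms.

274/21

Column C is strictly dominated by B for Player II (it gives Player I more in every row).
The remaining 2×2 game on (I, II) × (A, B) has no saddle point. Let Player I play I with probability p; indifference gives 13p + 14(1−p) = 14p − 6(1−p), so p = 20/21.
Similarly Player II's optimal q on A is 20/21, and the value is 13·(20/21) + (14)·(1/21) = 274/21.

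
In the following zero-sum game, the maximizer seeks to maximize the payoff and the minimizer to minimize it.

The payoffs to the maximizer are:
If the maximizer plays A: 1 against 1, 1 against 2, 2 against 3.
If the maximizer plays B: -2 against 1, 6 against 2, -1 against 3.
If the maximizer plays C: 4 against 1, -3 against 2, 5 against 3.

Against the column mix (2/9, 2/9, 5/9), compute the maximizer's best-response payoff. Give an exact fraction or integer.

3

A: (1)·(2/9) + (1)·(2/9) + (2)·(5/9) = 14/9.
B: (-2)·(2/9) + (6)·(2/9) + (-1)·(5/9) = 1/3.
C: (4)·(2/9) + (-3)·(2/9) + (5)·(5/9) = 3.
The best pure response is C with expected payoff 3.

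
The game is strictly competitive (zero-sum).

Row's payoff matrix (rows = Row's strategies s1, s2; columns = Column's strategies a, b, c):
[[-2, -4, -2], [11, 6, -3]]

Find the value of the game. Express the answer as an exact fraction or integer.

Column a is strictly dominated by b for Column (it gives Row more in every row).
The remaining 2×2 game on (s1, s2) × (b, c) has no saddle point. Let Row play s1 with probability p; indifference gives −4p + 6(1−p) = −2p − 3(1−p), so p = 9/11.
Similarly Column's optimal q on b is 1/11, and the value is -4·(1/11) + (-2)·(10/11) = -24/11.

-24/11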